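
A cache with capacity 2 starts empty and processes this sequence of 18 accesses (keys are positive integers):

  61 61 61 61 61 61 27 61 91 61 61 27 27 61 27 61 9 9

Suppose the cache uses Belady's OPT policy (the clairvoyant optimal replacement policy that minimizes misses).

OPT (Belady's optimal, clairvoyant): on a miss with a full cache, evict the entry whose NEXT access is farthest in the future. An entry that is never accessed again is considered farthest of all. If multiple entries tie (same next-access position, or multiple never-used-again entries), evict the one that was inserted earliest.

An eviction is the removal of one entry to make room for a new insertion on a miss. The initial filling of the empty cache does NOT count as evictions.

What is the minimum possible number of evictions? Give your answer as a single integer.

OPT (Belady) simulation (capacity=2):
  1. access 61: MISS. Cache: [61]
  2. access 61: HIT. Next use of 61: step 3. Cache: [61]
  3. access 61: HIT. Next use of 61: step 4. Cache: [61]
  4. access 61: HIT. Next use of 61: step 5. Cache: [61]
  5. access 61: HIT. Next use of 61: step 6. Cache: [61]
  6. access 61: HIT. Next use of 61: step 8. Cache: [61]
  7. access 27: MISS. Cache: [61 27]
  8. access 61: HIT. Next use of 61: step 10. Cache: [61 27]
  9. access 91: MISS, evict 27 (next use: step 12). Cache: [61 91]
  10. access 61: HIT. Next use of 61: step 11. Cache: [61 91]
  11. access 61: HIT. Next use of 61: step 14. Cache: [61 91]
  12. access 27: MISS, evict 91 (next use: never). Cache: [61 27]
  13. access 27: HIT. Next use of 27: step 15. Cache: [61 27]
  14. access 61: HIT. Next use of 61: step 16. Cache: [61 27]
  15. access 27: HIT. Next use of 27: never. Cache: [61 27]
  16. access 61: HIT. Next use of 61: never. Cache: [61 27]
  17. access 9: MISS, evict 61 (next use: never). Cache: [27 9]
  18. access 9: HIT. Next use of 9: never. Cache: [27 9]
Total: 13 hits, 5 misses, 3 evictions

Answer: 3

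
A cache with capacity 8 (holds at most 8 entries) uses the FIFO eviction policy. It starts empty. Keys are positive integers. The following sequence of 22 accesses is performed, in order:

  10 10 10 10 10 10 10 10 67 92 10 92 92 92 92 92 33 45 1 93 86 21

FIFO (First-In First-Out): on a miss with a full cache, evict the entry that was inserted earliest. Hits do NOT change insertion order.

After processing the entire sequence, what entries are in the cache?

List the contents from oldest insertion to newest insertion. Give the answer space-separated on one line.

Answer: 67 92 33 45 1 93 86 21

Derivation:
FIFO simulation (capacity=8):
  1. access 10: MISS. Cache (old->new): [10]
  2. access 10: HIT. Cache (old->new): [10]
  3. access 10: HIT. Cache (old->new): [10]
  4. access 10: HIT. Cache (old->new): [10]
  5. access 10: HIT. Cache (old->new): [10]
  6. access 10: HIT. Cache (old->new): [10]
  7. access 10: HIT. Cache (old->new): [10]
  8. access 10: HIT. Cache (old->new): [10]
  9. access 67: MISS. Cache (old->new): [10 67]
  10. access 92: MISS. Cache (old->new): [10 67 92]
  11. access 10: HIT. Cache (old->new): [10 67 92]
  12. access 92: HIT. Cache (old->new): [10 67 92]
  13. access 92: HIT. Cache (old->new): [10 67 92]
  14. access 92: HIT. Cache (old->new): [10 67 92]
  15. access 92: HIT. Cache (old->new): [10 67 92]
  16. access 92: HIT. Cache (old->new): [10 67 92]
  17. access 33: MISS. Cache (old->new): [10 67 92 33]
  18. access 45: MISS. Cache (old->new): [10 67 92 33 45]
  19. access 1: MISS. Cache (old->new): [10 67 92 33 45 1]
  20. access 93: MISS. Cache (old->new): [10 67 92 33 45 1 93]
  21. access 86: MISS. Cache (old->new): [10 67 92 33 45 1 93 86]
  22. access 21: MISS, evict 10. Cache (old->new): [67 92 33 45 1 93 86 21]
Total: 13 hits, 9 misses, 1 evictions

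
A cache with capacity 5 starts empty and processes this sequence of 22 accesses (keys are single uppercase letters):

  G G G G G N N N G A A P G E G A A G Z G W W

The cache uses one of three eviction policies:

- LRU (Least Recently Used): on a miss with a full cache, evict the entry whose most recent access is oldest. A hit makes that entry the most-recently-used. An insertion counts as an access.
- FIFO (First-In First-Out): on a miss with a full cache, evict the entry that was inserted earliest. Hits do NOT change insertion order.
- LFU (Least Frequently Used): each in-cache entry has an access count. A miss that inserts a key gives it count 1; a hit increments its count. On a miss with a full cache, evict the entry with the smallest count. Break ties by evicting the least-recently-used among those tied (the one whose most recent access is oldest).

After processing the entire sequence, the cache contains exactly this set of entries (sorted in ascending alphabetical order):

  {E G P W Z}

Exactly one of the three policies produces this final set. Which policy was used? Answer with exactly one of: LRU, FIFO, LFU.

Answer: FIFO

Derivation:
Simulating under each policy and comparing final sets:
  LRU: final set = {A E G W Z} -> differs
  FIFO: final set = {E G P W Z} -> MATCHES target
  LFU: final set = {A G N W Z} -> differs
Only FIFO produces the target set.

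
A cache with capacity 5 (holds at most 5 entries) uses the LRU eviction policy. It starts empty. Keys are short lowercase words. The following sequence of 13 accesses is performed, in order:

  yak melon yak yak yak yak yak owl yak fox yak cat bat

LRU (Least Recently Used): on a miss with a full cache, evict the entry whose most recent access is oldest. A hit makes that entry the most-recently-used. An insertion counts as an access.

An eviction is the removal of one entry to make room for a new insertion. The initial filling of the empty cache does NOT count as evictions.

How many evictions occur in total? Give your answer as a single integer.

LRU simulation (capacity=5):
  1. access yak: MISS. Cache (LRU->MRU): [yak]
  2. access melon: MISS. Cache (LRU->MRU): [yak melon]
  3. access yak: HIT. Cache (LRU->MRU): [melon yak]
  4. access yak: HIT. Cache (LRU->MRU): [melon yak]
  5. access yak: HIT. Cache (LRU->MRU): [melon yak]
  6. access yak: HIT. Cache (LRU->MRU): [melon yak]
  7. access yak: HIT. Cache (LRU->MRU): [melon yak]
  8. access owl: MISS. Cache (LRU->MRU): [melon yak owl]
  9. access yak: HIT. Cache (LRU->MRU): [melon owl yak]
  10. access fox: MISS. Cache (LRU->MRU): [melon owl yak fox]
  11. access yak: HIT. Cache (LRU->MRU): [melon owl fox yak]
  12. access cat: MISS. Cache (LRU->MRU): [melon owl fox yak cat]
  13. access bat: MISS, evict melon. Cache (LRU->MRU): [owl fox yak cat bat]
Total: 7 hits, 6 misses, 1 evictions

Answer: 1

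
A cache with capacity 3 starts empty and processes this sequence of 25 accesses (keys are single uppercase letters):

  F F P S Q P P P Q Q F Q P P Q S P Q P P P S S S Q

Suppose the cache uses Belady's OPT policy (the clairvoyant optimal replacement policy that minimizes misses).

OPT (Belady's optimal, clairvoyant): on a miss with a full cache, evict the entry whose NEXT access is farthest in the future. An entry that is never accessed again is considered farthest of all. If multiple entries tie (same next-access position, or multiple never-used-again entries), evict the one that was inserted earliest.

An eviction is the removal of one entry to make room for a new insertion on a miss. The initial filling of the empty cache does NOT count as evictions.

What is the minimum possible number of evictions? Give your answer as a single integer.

OPT (Belady) simulation (capacity=3):
  1. access F: MISS. Cache: [F]
  2. access F: HIT. Next use of F: step 11. Cache: [F]
  3. access P: MISS. Cache: [F P]
  4. access S: MISS. Cache: [F P S]
  5. access Q: MISS, evict S (next use: step 16). Cache: [F P Q]
  6. access P: HIT. Next use of P: step 7. Cache: [F P Q]
  7. access P: HIT. Next use of P: step 8. Cache: [F P Q]
  8. access P: HIT. Next use of P: step 13. Cache: [F P Q]
  9. access Q: HIT. Next use of Q: step 10. Cache: [F P Q]
  10. access Q: HIT. Next use of Q: step 12. Cache: [F P Q]
  11. access F: HIT. Next use of F: never. Cache: [F P Q]
  12. access Q: HIT. Next use of Q: step 15. Cache: [F P Q]
  13. access P: HIT. Next use of P: step 14. Cache: [F P Q]
  14. access P: HIT. Next use of P: step 17. Cache: [F P Q]
  15. access Q: HIT. Next use of Q: step 18. Cache: [F P Q]
  16. access S: MISS, evict F (next use: never). Cache: [P Q S]
  17. access P: HIT. Next use of P: step 19. Cache: [P Q S]
  18. access Q: HIT. Next use of Q: step 25. Cache: [P Q S]
  19. access P: HIT. Next use of P: step 20. Cache: [P Q S]
  20. access P: HIT. Next use of P: step 21. Cache: [P Q S]
  21. access P: HIT. Next use of P: never. Cache: [P Q S]
  22. access S: HIT. Next use of S: step 23. Cache: [P Q S]
  23. access S: HIT. Next use of S: step 24. Cache: [P Q S]
  24. access S: HIT. Next use of S: never. Cache: [P Q S]
  25. access Q: HIT. Next use of Q: never. Cache: [P Q S]
Total: 20 hits, 5 misses, 2 evictions

Answer: 2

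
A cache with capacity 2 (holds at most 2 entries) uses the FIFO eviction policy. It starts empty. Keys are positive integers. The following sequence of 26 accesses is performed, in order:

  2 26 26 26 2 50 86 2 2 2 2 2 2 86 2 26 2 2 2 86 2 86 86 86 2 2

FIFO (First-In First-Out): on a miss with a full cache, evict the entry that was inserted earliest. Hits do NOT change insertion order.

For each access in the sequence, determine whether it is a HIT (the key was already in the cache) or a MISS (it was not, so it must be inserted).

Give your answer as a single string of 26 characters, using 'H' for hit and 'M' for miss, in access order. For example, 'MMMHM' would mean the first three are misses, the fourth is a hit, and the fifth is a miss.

FIFO simulation (capacity=2):
  1. access 2: MISS. Cache (old->new): [2]
  2. access 26: MISS. Cache (old->new): [2 26]
  3. access 26: HIT. Cache (old->new): [2 26]
  4. access 26: HIT. Cache (old->new): [2 26]
  5. access 2: HIT. Cache (old->new): [2 26]
  6. access 50: MISS, evict 2. Cache (old->new): [26 50]
  7. access 86: MISS, evict 26. Cache (old->new): [50 86]
  8. access 2: MISS, evict 50. Cache (old->new): [86 2]
  9. access 2: HIT. Cache (old->new): [86 2]
  10. access 2: HIT. Cache (old->new): [86 2]
  11. access 2: HIT. Cache (old->new): [86 2]
  12. access 2: HIT. Cache (old->new): [86 2]
  13. access 2: HIT. Cache (old->new): [86 2]
  14. access 86: HIT. Cache (old->new): [86 2]
  15. access 2: HIT. Cache (old->new): [86 2]
  16. access 26: MISS, evict 86. Cache (old->new): [2 26]
  17. access 2: HIT. Cache (old->new): [2 26]
  18. access 2: HIT. Cache (old->new): [2 26]
  19. access 2: HIT. Cache (old->new): [2 26]
  20. access 86: MISS, evict 2. Cache (old->new): [26 86]
  21. access 2: MISS, evict 26. Cache (old->new): [86 2]
  22. access 86: HIT. Cache (old->new): [86 2]
  23. access 86: HIT. Cache (old->new): [86 2]
  24. access 86: HIT. Cache (old->new): [86 2]
  25. access 2: HIT. Cache (old->new): [86 2]
  26. access 2: HIT. Cache (old->new): [86 2]
Total: 18 hits, 8 misses, 6 evictions

Answer: MMHHHMMMHHHHHHHMHHHMMHHHHH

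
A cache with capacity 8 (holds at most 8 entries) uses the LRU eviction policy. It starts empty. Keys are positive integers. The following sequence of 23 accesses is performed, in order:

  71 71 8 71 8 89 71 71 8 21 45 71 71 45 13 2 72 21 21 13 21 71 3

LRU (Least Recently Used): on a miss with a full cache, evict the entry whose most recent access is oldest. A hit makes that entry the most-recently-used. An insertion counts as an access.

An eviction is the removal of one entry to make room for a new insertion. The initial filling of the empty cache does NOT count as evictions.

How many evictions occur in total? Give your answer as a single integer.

LRU simulation (capacity=8):
  1. access 71: MISS. Cache (LRU->MRU): [71]
  2. access 71: HIT. Cache (LRU->MRU): [71]
  3. access 8: MISS. Cache (LRU->MRU): [71 8]
  4. access 71: HIT. Cache (LRU->MRU): [8 71]
  5. access 8: HIT. Cache (LRU->MRU): [71 8]
  6. access 89: MISS. Cache (LRU->MRU): [71 8 89]
  7. access 71: HIT. Cache (LRU->MRU): [8 89 71]
  8. access 71: HIT. Cache (LRU->MRU): [8 89 71]
  9. access 8: HIT. Cache (LRU->MRU): [89 71 8]
  10. access 21: MISS. Cache (LRU->MRU): [89 71 8 21]
  11. access 45: MISS. Cache (LRU->MRU): [89 71 8 21 45]
  12. access 71: HIT. Cache (LRU->MRU): [89 8 21 45 71]
  13. access 71: HIT. Cache (LRU->MRU): [89 8 21 45 71]
  14. access 45: HIT. Cache (LRU->MRU): [89 8 21 71 45]
  15. access 13: MISS. Cache (LRU->MRU): [89 8 21 71 45 13]
  16. access 2: MISS. Cache (LRU->MRU): [89 8 21 71 45 13 2]
  17. access 72: MISS. Cache (LRU->MRU): [89 8 21 71 45 13 2 72]
  18. access 21: HIT. Cache (LRU->MRU): [89 8 71 45 13 2 72 21]
  19. access 21: HIT. Cache (LRU->MRU): [89 8 71 45 13 2 72 21]
  20. access 13: HIT. Cache (LRU->MRU): [89 8 71 45 2 72 21 13]
  21. access 21: HIT. Cache (LRU->MRU): [89 8 71 45 2 72 13 21]
  22. access 71: HIT. Cache (LRU->MRU): [89 8 45 2 72 13 21 71]
  23. access 3: MISS, evict 89. Cache (LRU->MRU): [8 45 2 72 13 21 71 3]
Total: 14 hits, 9 misses, 1 evictions

Answer: 1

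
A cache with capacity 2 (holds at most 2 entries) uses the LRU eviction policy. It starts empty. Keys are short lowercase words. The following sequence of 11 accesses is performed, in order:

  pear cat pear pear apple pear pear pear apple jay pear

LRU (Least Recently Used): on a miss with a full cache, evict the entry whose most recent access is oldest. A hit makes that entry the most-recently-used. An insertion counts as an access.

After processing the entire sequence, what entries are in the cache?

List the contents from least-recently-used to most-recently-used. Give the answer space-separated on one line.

Answer: jay pear

Derivation:
LRU simulation (capacity=2):
  1. access pear: MISS. Cache (LRU->MRU): [pear]
  2. access cat: MISS. Cache (LRU->MRU): [pear cat]
  3. access pear: HIT. Cache (LRU->MRU): [cat pear]
  4. access pear: HIT. Cache (LRU->MRU): [cat pear]
  5. access apple: MISS, evict cat. Cache (LRU->MRU): [pear apple]
  6. access pear: HIT. Cache (LRU->MRU): [apple pear]
  7. access pear: HIT. Cache (LRU->MRU): [apple pear]
  8. access pear: HIT. Cache (LRU->MRU): [apple pear]
  9. access apple: HIT. Cache (LRU->MRU): [pear apple]
  10. access jay: MISS, evict pear. Cache (LRU->MRU): [apple jay]
  11. access pear: MISS, evict apple. Cache (LRU->MRU): [jay pear]
Total: 6 hits, 5 misses, 3 evictions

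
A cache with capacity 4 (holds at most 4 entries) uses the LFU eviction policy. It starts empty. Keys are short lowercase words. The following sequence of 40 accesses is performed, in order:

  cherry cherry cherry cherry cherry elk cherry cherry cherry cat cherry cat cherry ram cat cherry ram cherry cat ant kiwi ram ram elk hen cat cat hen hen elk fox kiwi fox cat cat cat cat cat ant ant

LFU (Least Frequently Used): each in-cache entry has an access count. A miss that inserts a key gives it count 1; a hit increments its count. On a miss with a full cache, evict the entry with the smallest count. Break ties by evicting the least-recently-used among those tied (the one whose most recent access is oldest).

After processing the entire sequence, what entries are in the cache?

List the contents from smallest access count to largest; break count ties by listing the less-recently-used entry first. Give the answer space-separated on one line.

LFU simulation (capacity=4):
  1. access cherry: MISS. Cache: [cherry(c=1)]
  2. access cherry: HIT, count now 2. Cache: [cherry(c=2)]
  3. access cherry: HIT, count now 3. Cache: [cherry(c=3)]
  4. access cherry: HIT, count now 4. Cache: [cherry(c=4)]
  5. access cherry: HIT, count now 5. Cache: [cherry(c=5)]
  6. access elk: MISS. Cache: [elk(c=1) cherry(c=5)]
  7. access cherry: HIT, count now 6. Cache: [elk(c=1) cherry(c=6)]
  8. access cherry: HIT, count now 7. Cache: [elk(c=1) cherry(c=7)]
  9. access cherry: HIT, count now 8. Cache: [elk(c=1) cherry(c=8)]
  10. access cat: MISS. Cache: [elk(c=1) cat(c=1) cherry(c=8)]
  11. access cherry: HIT, count now 9. Cache: [elk(c=1) cat(c=1) cherry(c=9)]
  12. access cat: HIT, count now 2. Cache: [elk(c=1) cat(c=2) cherry(c=9)]
  13. access cherry: HIT, count now 10. Cache: [elk(c=1) cat(c=2) cherry(c=10)]
  14. access ram: MISS. Cache: [elk(c=1) ram(c=1) cat(c=2) cherry(c=10)]
  15. access cat: HIT, count now 3. Cache: [elk(c=1) ram(c=1) cat(c=3) cherry(c=10)]
  16. access cherry: HIT, count now 11. Cache: [elk(c=1) ram(c=1) cat(c=3) cherry(c=11)]
  17. access ram: HIT, count now 2. Cache: [elk(c=1) ram(c=2) cat(c=3) cherry(c=11)]
  18. access cherry: HIT, count now 12. Cache: [elk(c=1) ram(c=2) cat(c=3) cherry(c=12)]
  19. access cat: HIT, count now 4. Cache: [elk(c=1) ram(c=2) cat(c=4) cherry(c=12)]
  20. access ant: MISS, evict elk(c=1). Cache: [ant(c=1) ram(c=2) cat(c=4) cherry(c=12)]
  21. access kiwi: MISS, evict ant(c=1). Cache: [kiwi(c=1) ram(c=2) cat(c=4) cherry(c=12)]
  22. access ram: HIT, count now 3. Cache: [kiwi(c=1) ram(c=3) cat(c=4) cherry(c=12)]
  23. access ram: HIT, count now 4. Cache: [kiwi(c=1) cat(c=4) ram(c=4) cherry(c=12)]
  24. access elk: MISS, evict kiwi(c=1). Cache: [elk(c=1) cat(c=4) ram(c=4) cherry(c=12)]
  25. access hen: MISS, evict elk(c=1). Cache: [hen(c=1) cat(c=4) ram(c=4) cherry(c=12)]
  26. access cat: HIT, count now 5. Cache: [hen(c=1) ram(c=4) cat(c=5) cherry(c=12)]
  27. access cat: HIT, count now 6. Cache: [hen(c=1) ram(c=4) cat(c=6) cherry(c=12)]
  28. access hen: HIT, count now 2. Cache: [hen(c=2) ram(c=4) cat(c=6) cherry(c=12)]
  29. access hen: HIT, count now 3. Cache: [hen(c=3) ram(c=4) cat(c=6) cherry(c=12)]
  30. access elk: MISS, evict hen(c=3). Cache: [elk(c=1) ram(c=4) cat(c=6) cherry(c=12)]
  31. access fox: MISS, evict elk(c=1). Cache: [fox(c=1) ram(c=4) cat(c=6) cherry(c=12)]
  32. access kiwi: MISS, evict fox(c=1). Cache: [kiwi(c=1) ram(c=4) cat(c=6) cherry(c=12)]
  33. access fox: MISS, evict kiwi(c=1). Cache: [fox(c=1) ram(c=4) cat(c=6) cherry(c=12)]
  34. access cat: HIT, count now 7. Cache: [fox(c=1) ram(c=4) cat(c=7) cherry(c=12)]
  35. access cat: HIT, count now 8. Cache: [fox(c=1) ram(c=4) cat(c=8) cherry(c=12)]
  36. access cat: HIT, count now 9. Cache: [fox(c=1) ram(c=4) cat(c=9) cherry(c=12)]
  37. access cat: HIT, count now 10. Cache: [fox(c=1) ram(c=4) cat(c=10) cherry(c=12)]
  38. access cat: HIT, count now 11. Cache: [fox(c=1) ram(c=4) cat(c=11) cherry(c=12)]
  39. access ant: MISS, evict fox(c=1). Cache: [ant(c=1) ram(c=4) cat(c=11) cherry(c=12)]
  40. access ant: HIT, count now 2. Cache: [ant(c=2) ram(c=4) cat(c=11) cherry(c=12)]
Total: 27 hits, 13 misses, 9 evictions

Answer: ant ram cat cherry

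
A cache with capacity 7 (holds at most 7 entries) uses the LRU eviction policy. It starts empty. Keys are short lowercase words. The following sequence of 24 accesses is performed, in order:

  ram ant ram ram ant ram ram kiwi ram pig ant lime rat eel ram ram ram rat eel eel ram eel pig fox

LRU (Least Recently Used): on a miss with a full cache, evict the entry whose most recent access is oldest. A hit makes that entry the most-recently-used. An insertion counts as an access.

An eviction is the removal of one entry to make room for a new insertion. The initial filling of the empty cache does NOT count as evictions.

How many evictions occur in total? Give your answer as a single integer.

LRU simulation (capacity=7):
  1. access ram: MISS. Cache (LRU->MRU): [ram]
  2. access ant: MISS. Cache (LRU->MRU): [ram ant]
  3. access ram: HIT. Cache (LRU->MRU): [ant ram]
  4. access ram: HIT. Cache (LRU->MRU): [ant ram]
  5. access ant: HIT. Cache (LRU->MRU): [ram ant]
  6. access ram: HIT. Cache (LRU->MRU): [ant ram]
  7. access ram: HIT. Cache (LRU->MRU): [ant ram]
  8. access kiwi: MISS. Cache (LRU->MRU): [ant ram kiwi]
  9. access ram: HIT. Cache (LRU->MRU): [ant kiwi ram]
  10. access pig: MISS. Cache (LRU->MRU): [ant kiwi ram pig]
  11. access ant: HIT. Cache (LRU->MRU): [kiwi ram pig ant]
  12. access lime: MISS. Cache (LRU->MRU): [kiwi ram pig ant lime]
  13. access rat: MISS. Cache (LRU->MRU): [kiwi ram pig ant lime rat]
  14. access eel: MISS. Cache (LRU->MRU): [kiwi ram pig ant lime rat eel]
  15. access ram: HIT. Cache (LRU->MRU): [kiwi pig ant lime rat eel ram]
  16. access ram: HIT. Cache (LRU->MRU): [kiwi pig ant lime rat eel ram]
  17. access ram: HIT. Cache (LRU->MRU): [kiwi pig ant lime rat eel ram]
  18. access rat: HIT. Cache (LRU->MRU): [kiwi pig ant lime eel ram rat]
  19. access eel: HIT. Cache (LRU->MRU): [kiwi pig ant lime ram rat eel]
  20. access eel: HIT. Cache (LRU->MRU): [kiwi pig ant lime ram rat eel]
  21. access ram: HIT. Cache (LRU->MRU): [kiwi pig ant lime rat eel ram]
  22. access eel: HIT. Cache (LRU->MRU): [kiwi pig ant lime rat ram eel]
  23. access pig: HIT. Cache (LRU->MRU): [kiwi ant lime rat ram eel pig]
  24. access fox: MISS, evict kiwi. Cache (LRU->MRU): [ant lime rat ram eel pig fox]
Total: 16 hits, 8 misses, 1 evictions

Answer: 1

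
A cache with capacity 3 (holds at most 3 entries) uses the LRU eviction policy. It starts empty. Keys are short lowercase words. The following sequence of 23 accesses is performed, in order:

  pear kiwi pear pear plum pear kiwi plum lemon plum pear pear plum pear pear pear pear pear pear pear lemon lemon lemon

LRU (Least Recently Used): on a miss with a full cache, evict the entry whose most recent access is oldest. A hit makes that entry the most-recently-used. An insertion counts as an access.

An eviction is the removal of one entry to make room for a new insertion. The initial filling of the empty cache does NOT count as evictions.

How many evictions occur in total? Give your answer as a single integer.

Answer: 2

Derivation:
LRU simulation (capacity=3):
  1. access pear: MISS. Cache (LRU->MRU): [pear]
  2. access kiwi: MISS. Cache (LRU->MRU): [pear kiwi]
  3. access pear: HIT. Cache (LRU->MRU): [kiwi pear]
  4. access pear: HIT. Cache (LRU->MRU): [kiwi pear]
  5. access plum: MISS. Cache (LRU->MRU): [kiwi pear plum]
  6. access pear: HIT. Cache (LRU->MRU): [kiwi plum pear]
  7. access kiwi: HIT. Cache (LRU->MRU): [plum pear kiwi]
  8. access plum: HIT. Cache (LRU->MRU): [pear kiwi plum]
  9. access lemon: MISS, evict pear. Cache (LRU->MRU): [kiwi plum lemon]
  10. access plum: HIT. Cache (LRU->MRU): [kiwi lemon plum]
  11. access pear: MISS, evict kiwi. Cache (LRU->MRU): [lemon plum pear]
  12. access pear: HIT. Cache (LRU->MRU): [lemon plum pear]
  13. access plum: HIT. Cache (LRU->MRU): [lemon pear plum]
  14. access pear: HIT. Cache (LRU->MRU): [lemon plum pear]
  15. access pear: HIT. Cache (LRU->MRU): [lemon plum pear]
  16. access pear: HIT. Cache (LRU->MRU): [lemon plum pear]
  17. access pear: HIT. Cache (LRU->MRU): [lemon plum pear]
  18. access pear: HIT. Cache (LRU->MRU): [lemon plum pear]
  19. access pear: HIT. Cache (LRU->MRU): [lemon plum pear]
  20. access pear: HIT. Cache (LRU->MRU): [lemon plum pear]
  21. access lemon: HIT. Cache (LRU->MRU): [plum pear lemon]
  22. access lemon: HIT. Cache (LRU->MRU): [plum pear lemon]
  23. access lemon: HIT. Cache (LRU->MRU): [plum pear lemon]
Total: 18 hits, 5 misses, 2 evictions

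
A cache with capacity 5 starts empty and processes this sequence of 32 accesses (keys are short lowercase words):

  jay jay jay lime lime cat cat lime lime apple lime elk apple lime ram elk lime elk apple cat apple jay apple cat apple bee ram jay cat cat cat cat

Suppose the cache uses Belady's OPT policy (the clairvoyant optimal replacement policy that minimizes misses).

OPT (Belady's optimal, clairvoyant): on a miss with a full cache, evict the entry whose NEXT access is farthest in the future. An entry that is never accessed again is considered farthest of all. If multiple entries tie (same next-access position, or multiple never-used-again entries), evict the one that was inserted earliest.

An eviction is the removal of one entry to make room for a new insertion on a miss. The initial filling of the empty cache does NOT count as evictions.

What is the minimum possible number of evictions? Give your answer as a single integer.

Answer: 3

Derivation:
OPT (Belady) simulation (capacity=5):
  1. access jay: MISS. Cache: [jay]
  2. access jay: HIT. Next use of jay: step 3. Cache: [jay]
  3. access jay: HIT. Next use of jay: step 22. Cache: [jay]
  4. access lime: MISS. Cache: [jay lime]
  5. access lime: HIT. Next use of lime: step 8. Cache: [jay lime]
  6. access cat: MISS. Cache: [jay lime cat]
  7. access cat: HIT. Next use of cat: step 20. Cache: [jay lime cat]
  8. access lime: HIT. Next use of lime: step 9. Cache: [jay lime cat]
  9. access lime: HIT. Next use of lime: step 11. Cache: [jay lime cat]
  10. access apple: MISS. Cache: [jay lime cat apple]
  11. access lime: HIT. Next use of lime: step 14. Cache: [jay lime cat apple]
  12. access elk: MISS. Cache: [jay lime cat apple elk]
  13. access apple: HIT. Next use of apple: step 19. Cache: [jay lime cat apple elk]
  14. access lime: HIT. Next use of lime: step 17. Cache: [jay lime cat apple elk]
  15. access ram: MISS, evict jay (next use: step 22). Cache: [lime cat apple elk ram]
  16. access elk: HIT. Next use of elk: step 18. Cache: [lime cat apple elk ram]
  17. access lime: HIT. Next use of lime: never. Cache: [lime cat apple elk ram]
  18. access elk: HIT. Next use of elk: never. Cache: [lime cat apple elk ram]
  19. access apple: HIT. Next use of apple: step 21. Cache: [lime cat apple elk ram]
  20. access cat: HIT. Next use of cat: step 24. Cache: [lime cat apple elk ram]
  21. access apple: HIT. Next use of apple: step 23. Cache: [lime cat apple elk ram]
  22. access jay: MISS, evict lime (next use: never). Cache: [cat apple elk ram jay]
  23. access apple: HIT. Next use of apple: step 25. Cache: [cat apple elk ram jay]
  24. access cat: HIT. Next use of cat: step 29. Cache: [cat apple elk ram jay]
  25. access apple: HIT. Next use of apple: never. Cache: [cat apple elk ram jay]
  26. access bee: MISS, evict apple (next use: never). Cache: [cat elk ram jay bee]
  27. access ram: HIT. Next use of ram: never. Cache: [cat elk ram jay bee]
  28. access jay: HIT. Next use of jay: never. Cache: [cat elk ram jay bee]
  29. access cat: HIT. Next use of cat: step 30. Cache: [cat elk ram jay bee]
  30. access cat: HIT. Next use of cat: step 31. Cache: [cat elk ram jay bee]
  31. access cat: HIT. Next use of cat: step 32. Cache: [cat elk ram jay bee]
  32. access cat: HIT. Next use of cat: never. Cache: [cat elk ram jay bee]
Total: 24 hits, 8 misses, 3 evictions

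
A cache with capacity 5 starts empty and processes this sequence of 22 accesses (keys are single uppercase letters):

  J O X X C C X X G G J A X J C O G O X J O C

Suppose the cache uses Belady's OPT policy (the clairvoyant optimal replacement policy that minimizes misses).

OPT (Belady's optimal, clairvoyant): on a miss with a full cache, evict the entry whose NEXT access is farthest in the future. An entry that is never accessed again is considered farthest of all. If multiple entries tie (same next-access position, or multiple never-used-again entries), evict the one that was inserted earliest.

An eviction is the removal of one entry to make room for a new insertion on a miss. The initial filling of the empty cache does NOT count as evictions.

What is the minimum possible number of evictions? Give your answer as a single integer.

Answer: 2

Derivation:
OPT (Belady) simulation (capacity=5):
  1. access J: MISS. Cache: [J]
  2. access O: MISS. Cache: [J O]
  3. access X: MISS. Cache: [J O X]
  4. access X: HIT. Next use of X: step 7. Cache: [J O X]
  5. access C: MISS. Cache: [J O X C]
  6. access C: HIT. Next use of C: step 15. Cache: [J O X C]
  7. access X: HIT. Next use of X: step 8. Cache: [J O X C]
  8. access X: HIT. Next use of X: step 13. Cache: [J O X C]
  9. access G: MISS. Cache: [J O X C G]
  10. access G: HIT. Next use of G: step 17. Cache: [J O X C G]
  11. access J: HIT. Next use of J: step 14. Cache: [J O X C G]
  12. access A: MISS, evict G (next use: step 17). Cache: [J O X C A]
  13. access X: HIT. Next use of X: step 19. Cache: [J O X C A]
  14. access J: HIT. Next use of J: step 20. Cache: [J O X C A]
  15. access C: HIT. Next use of C: step 22. Cache: [J O X C A]
  16. access O: HIT. Next use of O: step 18. Cache: [J O X C A]
  17. access G: MISS, evict A (next use: never). Cache: [J O X C G]
  18. access O: HIT. Next use of O: step 21. Cache: [J O X C G]
  19. access X: HIT. Next use of X: never. Cache: [J O X C G]
  20. access J: HIT. Next use of J: never. Cache: [J O X C G]
  21. access O: HIT. Next use of O: never. Cache: [J O X C G]
  22. access C: HIT. Next use of C: never. Cache: [J O X C G]
Total: 15 hits, 7 misses, 2 evictions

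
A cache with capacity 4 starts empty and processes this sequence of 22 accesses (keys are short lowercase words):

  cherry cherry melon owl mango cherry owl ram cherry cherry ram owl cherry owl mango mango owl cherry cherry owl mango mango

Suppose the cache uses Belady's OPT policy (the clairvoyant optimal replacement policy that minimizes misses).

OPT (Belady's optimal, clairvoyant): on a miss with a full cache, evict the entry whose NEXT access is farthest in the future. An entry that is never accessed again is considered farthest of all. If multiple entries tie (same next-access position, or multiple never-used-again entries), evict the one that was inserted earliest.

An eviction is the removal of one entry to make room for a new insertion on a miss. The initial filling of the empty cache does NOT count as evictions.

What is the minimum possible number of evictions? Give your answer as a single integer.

OPT (Belady) simulation (capacity=4):
  1. access cherry: MISS. Cache: [cherry]
  2. access cherry: HIT. Next use of cherry: step 6. Cache: [cherry]
  3. access melon: MISS. Cache: [cherry melon]
  4. access owl: MISS. Cache: [cherry melon owl]
  5. access mango: MISS. Cache: [cherry melon owl mango]
  6. access cherry: HIT. Next use of cherry: step 9. Cache: [cherry melon owl mango]
  7. access owl: HIT. Next use of owl: step 12. Cache: [cherry melon owl mango]
  8. access ram: MISS, evict melon (next use: never). Cache: [cherry owl mango ram]
  9. access cherry: HIT. Next use of cherry: step 10. Cache: [cherry owl mango ram]
  10. access cherry: HIT. Next use of cherry: step 13. Cache: [cherry owl mango ram]
  11. access ram: HIT. Next use of ram: never. Cache: [cherry owl mango ram]
  12. access owl: HIT. Next use of owl: step 14. Cache: [cherry owl mango ram]
  13. access cherry: HIT. Next use of cherry: step 18. Cache: [cherry owl mango ram]
  14. access owl: HIT. Next use of owl: step 17. Cache: [cherry owl mango ram]
  15. access mango: HIT. Next use of mango: step 16. Cache: [cherry owl mango ram]
  16. access mango: HIT. Next use of mango: step 21. Cache: [cherry owl mango ram]
  17. access owl: HIT. Next use of owl: step 20. Cache: [cherry owl mango ram]
  18. access cherry: HIT. Next use of cherry: step 19. Cache: [cherry owl mango ram]
  19. access cherry: HIT. Next use of cherry: never. Cache: [cherry owl mango ram]
  20. access owl: HIT. Next use of owl: never. Cache: [cherry owl mango ram]
  21. access mango: HIT. Next use of mango: step 22. Cache: [cherry owl mango ram]
  22. access mango: HIT. Next use of mango: never. Cache: [cherry owl mango ram]
Total: 17 hits, 5 misses, 1 evictions

Answer: 1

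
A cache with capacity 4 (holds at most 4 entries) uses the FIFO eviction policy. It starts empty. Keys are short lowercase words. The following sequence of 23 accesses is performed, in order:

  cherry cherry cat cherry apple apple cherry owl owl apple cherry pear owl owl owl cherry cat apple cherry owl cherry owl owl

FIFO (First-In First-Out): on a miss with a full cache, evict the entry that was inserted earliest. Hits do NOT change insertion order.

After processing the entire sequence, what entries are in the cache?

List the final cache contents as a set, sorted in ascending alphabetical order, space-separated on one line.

Answer: apple cat cherry owl

Derivation:
FIFO simulation (capacity=4):
  1. access cherry: MISS. Cache (old->new): [cherry]
  2. access cherry: HIT. Cache (old->new): [cherry]
  3. access cat: MISS. Cache (old->new): [cherry cat]
  4. access cherry: HIT. Cache (old->new): [cherry cat]
  5. access apple: MISS. Cache (old->new): [cherry cat apple]
  6. access apple: HIT. Cache (old->new): [cherry cat apple]
  7. access cherry: HIT. Cache (old->new): [cherry cat apple]
  8. access owl: MISS. Cache (old->new): [cherry cat apple owl]
  9. access owl: HIT. Cache (old->new): [cherry cat apple owl]
  10. access apple: HIT. Cache (old->new): [cherry cat apple owl]
  11. access cherry: HIT. Cache (old->new): [cherry cat apple owl]
  12. access pear: MISS, evict cherry. Cache (old->new): [cat apple owl pear]
  13. access owl: HIT. Cache (old->new): [cat apple owl pear]
  14. access owl: HIT. Cache (old->new): [cat apple owl pear]
  15. access owl: HIT. Cache (old->new): [cat apple owl pear]
  16. access cherry: MISS, evict cat. Cache (old->new): [apple owl pear cherry]
  17. access cat: MISS, evict apple. Cache (old->new): [owl pear cherry cat]
  18. access apple: MISS, evict owl. Cache (old->new): [pear cherry cat apple]
  19. access cherry: HIT. Cache (old->new): [pear cherry cat apple]
  20. access owl: MISS, evict pear. Cache (old->new): [cherry cat apple owl]
  21. access cherry: HIT. Cache (old->new): [cherry cat apple owl]
  22. access owl: HIT. Cache (old->new): [cherry cat apple owl]
  23. access owl: HIT. Cache (old->new): [cherry cat apple owl]
Total: 14 hits, 9 misses, 5 evictions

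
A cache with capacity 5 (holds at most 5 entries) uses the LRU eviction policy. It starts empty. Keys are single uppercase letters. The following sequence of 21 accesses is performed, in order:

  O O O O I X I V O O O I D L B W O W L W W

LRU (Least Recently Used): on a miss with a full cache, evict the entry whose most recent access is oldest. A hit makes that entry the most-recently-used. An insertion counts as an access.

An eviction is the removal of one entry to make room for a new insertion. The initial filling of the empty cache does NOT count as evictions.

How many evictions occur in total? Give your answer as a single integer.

Answer: 4

Derivation:
LRU simulation (capacity=5):
  1. access O: MISS. Cache (LRU->MRU): [O]
  2. access O: HIT. Cache (LRU->MRU): [O]
  3. access O: HIT. Cache (LRU->MRU): [O]
  4. access O: HIT. Cache (LRU->MRU): [O]
  5. access I: MISS. Cache (LRU->MRU): [O I]
  6. access X: MISS. Cache (LRU->MRU): [O I X]
  7. access I: HIT. Cache (LRU->MRU): [O X I]
  8. access V: MISS. Cache (LRU->MRU): [O X I V]
  9. access O: HIT. Cache (LRU->MRU): [X I V O]
  10. access O: HIT. Cache (LRU->MRU): [X I V O]
  11. access O: HIT. Cache (LRU->MRU): [X I V O]
  12. access I: HIT. Cache (LRU->MRU): [X V O I]
  13. access D: MISS. Cache (LRU->MRU): [X V O I D]
  14. access L: MISS, evict X. Cache (LRU->MRU): [V O I D L]
  15. access B: MISS, evict V. Cache (LRU->MRU): [O I D L B]
  16. access W: MISS, evict O. Cache (LRU->MRU): [I D L B W]
  17. access O: MISS, evict I. Cache (LRU->MRU): [D L B W O]
  18. access W: HIT. Cache (LRU->MRU): [D L B O W]
  19. access L: HIT. Cache (LRU->MRU): [D B O W L]
  20. access W: HIT. Cache (LRU->MRU): [D B O L W]
  21. access W: HIT. Cache (LRU->MRU): [D B O L W]
Total: 12 hits, 9 misses, 4 evictions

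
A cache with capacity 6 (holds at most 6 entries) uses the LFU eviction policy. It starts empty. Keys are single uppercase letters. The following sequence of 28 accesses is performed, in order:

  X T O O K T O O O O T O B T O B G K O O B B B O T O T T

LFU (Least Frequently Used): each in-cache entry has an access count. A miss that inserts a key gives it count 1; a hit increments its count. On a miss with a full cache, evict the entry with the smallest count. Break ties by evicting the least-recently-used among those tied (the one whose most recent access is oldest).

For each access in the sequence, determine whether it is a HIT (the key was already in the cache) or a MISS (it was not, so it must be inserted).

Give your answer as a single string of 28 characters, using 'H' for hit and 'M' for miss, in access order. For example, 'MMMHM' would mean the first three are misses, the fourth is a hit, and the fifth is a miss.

Answer: MMMHMHHHHHHHMHHHMHHHHHHHHHHH

Derivation:
LFU simulation (capacity=6):
  1. access X: MISS. Cache: [X(c=1)]
  2. access T: MISS. Cache: [X(c=1) T(c=1)]
  3. access O: MISS. Cache: [X(c=1) T(c=1) O(c=1)]
  4. access O: HIT, count now 2. Cache: [X(c=1) T(c=1) O(c=2)]
  5. access K: MISS. Cache: [X(c=1) T(c=1) K(c=1) O(c=2)]
  6. access T: HIT, count now 2. Cache: [X(c=1) K(c=1) O(c=2) T(c=2)]
  7. access O: HIT, count now 3. Cache: [X(c=1) K(c=1) T(c=2) O(c=3)]
  8. access O: HIT, count now 4. Cache: [X(c=1) K(c=1) T(c=2) O(c=4)]
  9. access O: HIT, count now 5. Cache: [X(c=1) K(c=1) T(c=2) O(c=5)]
  10. access O: HIT, count now 6. Cache: [X(c=1) K(c=1) T(c=2) O(c=6)]
  11. access T: HIT, count now 3. Cache: [X(c=1) K(c=1) T(c=3) O(c=6)]
  12. access O: HIT, count now 7. Cache: [X(c=1) K(c=1) T(c=3) O(c=7)]
  13. access B: MISS. Cache: [X(c=1) K(c=1) B(c=1) T(c=3) O(c=7)]
  14. access T: HIT, count now 4. Cache: [X(c=1) K(c=1) B(c=1) T(c=4) O(c=7)]
  15. access O: HIT, count now 8. Cache: [X(c=1) K(c=1) B(c=1) T(c=4) O(c=8)]
  16. access B: HIT, count now 2. Cache: [X(c=1) K(c=1) B(c=2) T(c=4) O(c=8)]
  17. access G: MISS. Cache: [X(c=1) K(c=1) G(c=1) B(c=2) T(c=4) O(c=8)]
  18. access K: HIT, count now 2. Cache: [X(c=1) G(c=1) B(c=2) K(c=2) T(c=4) O(c=8)]
  19. access O: HIT, count now 9. Cache: [X(c=1) G(c=1) B(c=2) K(c=2) T(c=4) O(c=9)]
  20. access O: HIT, count now 10. Cache: [X(c=1) G(c=1) B(c=2) K(c=2) T(c=4) O(c=10)]
  21. access B: HIT, count now 3. Cache: [X(c=1) G(c=1) K(c=2) B(c=3) T(c=4) O(c=10)]
  22. access B: HIT, count now 4. Cache: [X(c=1) G(c=1) K(c=2) T(c=4) B(c=4) O(c=10)]
  23. access B: HIT, count now 5. Cache: [X(c=1) G(c=1) K(c=2) T(c=4) B(c=5) O(c=10)]
  24. access O: HIT, count now 11. Cache: [X(c=1) G(c=1) K(c=2) T(c=4) B(c=5) O(c=11)]
  25. access T: HIT, count now 5. Cache: [X(c=1) G(c=1) K(c=2) B(c=5) T(c=5) O(c=11)]
  26. access O: HIT, count now 12. Cache: [X(c=1) G(c=1) K(c=2) B(c=5) T(c=5) O(c=12)]
  27. access T: HIT, count now 6. Cache: [X(c=1) G(c=1) K(c=2) B(c=5) T(c=6) O(c=12)]
  28. access T: HIT, count now 7. Cache: [X(c=1) G(c=1) K(c=2) B(c=5) T(c=7) O(c=12)]
Total: 22 hits, 6 misses, 0 evictions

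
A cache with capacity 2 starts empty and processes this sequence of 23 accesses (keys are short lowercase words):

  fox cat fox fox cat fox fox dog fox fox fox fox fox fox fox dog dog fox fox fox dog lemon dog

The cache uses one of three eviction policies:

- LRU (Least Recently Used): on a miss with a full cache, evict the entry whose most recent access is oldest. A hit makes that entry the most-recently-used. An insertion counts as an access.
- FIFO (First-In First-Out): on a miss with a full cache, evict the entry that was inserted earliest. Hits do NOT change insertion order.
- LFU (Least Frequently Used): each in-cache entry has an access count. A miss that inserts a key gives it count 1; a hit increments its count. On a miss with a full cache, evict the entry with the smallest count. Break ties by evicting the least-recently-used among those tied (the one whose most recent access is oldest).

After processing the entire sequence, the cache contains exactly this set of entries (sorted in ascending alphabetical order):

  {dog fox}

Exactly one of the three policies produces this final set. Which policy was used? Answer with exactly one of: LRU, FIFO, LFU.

Simulating under each policy and comparing final sets:
  LRU: final set = {dog lemon} -> differs
  FIFO: final set = {dog lemon} -> differs
  LFU: final set = {dog fox} -> MATCHES target
Only LFU produces the target set.

Answer: LFU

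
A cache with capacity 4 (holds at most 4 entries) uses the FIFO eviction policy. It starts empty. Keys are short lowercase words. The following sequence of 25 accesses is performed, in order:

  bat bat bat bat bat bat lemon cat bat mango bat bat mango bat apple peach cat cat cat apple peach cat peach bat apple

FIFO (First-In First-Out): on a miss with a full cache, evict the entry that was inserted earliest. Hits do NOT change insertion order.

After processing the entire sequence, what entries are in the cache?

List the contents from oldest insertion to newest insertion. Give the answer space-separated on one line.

FIFO simulation (capacity=4):
  1. access bat: MISS. Cache (old->new): [bat]
  2. access bat: HIT. Cache (old->new): [bat]
  3. access bat: HIT. Cache (old->new): [bat]
  4. access bat: HIT. Cache (old->new): [bat]
  5. access bat: HIT. Cache (old->new): [bat]
  6. access bat: HIT. Cache (old->new): [bat]
  7. access lemon: MISS. Cache (old->new): [bat lemon]
  8. access cat: MISS. Cache (old->new): [bat lemon cat]
  9. access bat: HIT. Cache (old->new): [bat lemon cat]
  10. access mango: MISS. Cache (old->new): [bat lemon cat mango]
  11. access bat: HIT. Cache (old->new): [bat lemon cat mango]
  12. access bat: HIT. Cache (old->new): [bat lemon cat mango]
  13. access mango: HIT. Cache (old->new): [bat lemon cat mango]
  14. access bat: HIT. Cache (old->new): [bat lemon cat mango]
  15. access apple: MISS, evict bat. Cache (old->new): [lemon cat mango apple]
  16. access peach: MISS, evict lemon. Cache (old->new): [cat mango apple peach]
  17. access cat: HIT. Cache (old->new): [cat mango apple peach]
  18. access cat: HIT. Cache (old->new): [cat mango apple peach]
  19. access cat: HIT. Cache (old->new): [cat mango apple peach]
  20. access apple: HIT. Cache (old->new): [cat mango apple peach]
  21. access peach: HIT. Cache (old->new): [cat mango apple peach]
  22. access cat: HIT. Cache (old->new): [cat mango apple peach]
  23. access peach: HIT. Cache (old->new): [cat mango apple peach]
  24. access bat: MISS, evict cat. Cache (old->new): [mango apple peach bat]
  25. access apple: HIT. Cache (old->new): [mango apple peach bat]
Total: 18 hits, 7 misses, 3 evictions

Answer: mango apple peach bat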